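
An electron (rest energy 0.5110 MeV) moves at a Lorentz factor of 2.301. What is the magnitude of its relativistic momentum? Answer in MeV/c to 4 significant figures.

β = √(1 − 1/γ²) = √(1 − 1/2.301²) = 0.900627
p = γβm₀c = 2.301 × 0.900627 × 0.5110 MeV/c = 1.059 MeV/c

p ≈ 1.059 MeV/c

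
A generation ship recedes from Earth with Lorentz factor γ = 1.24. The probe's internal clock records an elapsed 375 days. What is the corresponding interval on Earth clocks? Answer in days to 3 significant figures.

γ = 1.24 (given)
Time dilation: Δt = γτ₀ = 1.24 × 375 days = 465 days

Δt ≈ 465 days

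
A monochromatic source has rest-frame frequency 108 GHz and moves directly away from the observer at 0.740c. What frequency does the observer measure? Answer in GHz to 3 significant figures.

Relativistic Doppler: f_obs = f_src √((1−β)/(1+β))
= 108 × √(0.26000/1.7400) = 108 × 0.38656 = 41.7 GHz

f_obs ≈ 41.7 GHz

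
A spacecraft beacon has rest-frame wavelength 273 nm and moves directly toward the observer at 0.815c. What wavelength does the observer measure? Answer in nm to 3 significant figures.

λ_obs ≈ 87.2 nm

Relativistic Doppler: λ_obs = λ_src √((1−β)/(1+β))
= 273 × √(0.18500/1.8150) = 273 × 0.31926 = 87.2 nm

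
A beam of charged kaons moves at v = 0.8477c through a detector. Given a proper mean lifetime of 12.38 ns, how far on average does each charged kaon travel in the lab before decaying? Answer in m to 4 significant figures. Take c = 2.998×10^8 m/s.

d ≈ 5.931 m

γ = 1/√(1 − 0.8477²) = 1.88510
Dilated lifetime: Δt = γτ₀ = 1.88510 × 12.38 ns = 23.3375 ns
d = vΔt = 0.8477c × 23.3375 ns = 2.54140×10^8 m/s × 2.33375×10^-8 s = 5.931 m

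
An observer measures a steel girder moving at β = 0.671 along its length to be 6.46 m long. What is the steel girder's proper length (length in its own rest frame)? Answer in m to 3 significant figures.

L₀ ≈ 8.71 m

γ = 1/√(1 − 0.671²) = 1.3487
L₀ = γL = 1.3487 × 6.46 = 8.71 m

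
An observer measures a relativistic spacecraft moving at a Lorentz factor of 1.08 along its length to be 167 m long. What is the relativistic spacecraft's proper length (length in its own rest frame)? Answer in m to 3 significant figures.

L₀ ≈ 180 m

γ = 1.08 (given)
L₀ = γL = 1.08 × 167 = 180 m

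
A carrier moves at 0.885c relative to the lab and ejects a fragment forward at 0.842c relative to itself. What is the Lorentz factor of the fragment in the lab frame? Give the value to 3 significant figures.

γ ≈ 6.95

u_lab = (0.842 + 0.885)/(1 + 0.842×0.885) = 1.727/1.74517 = 0.989588
γ = 1/√(1 − 0.989588²) = 6.95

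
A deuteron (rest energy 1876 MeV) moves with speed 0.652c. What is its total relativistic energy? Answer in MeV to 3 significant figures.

E ≈ 2470 MeV

γ = 1/√(1 − 0.652²) = 1.3189
E = γm₀c² = 1.3189 × 1876 MeV = 2470 MeV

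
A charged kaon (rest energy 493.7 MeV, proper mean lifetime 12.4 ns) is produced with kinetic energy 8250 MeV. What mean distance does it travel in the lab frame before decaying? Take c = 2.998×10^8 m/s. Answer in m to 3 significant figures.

γ = 1 + K/(m₀c²) = 1 + 8250/493.7 = 17.711
β = √(1 − 1/γ²) = 0.99840
Dilated lifetime: γτ₀ = 17.711 × 12.4 ns = 219.61 ns
d = βc·γτ₀ = 0.99840 × (2.998×10^8 m/s) × 2.1961×10^-7 s = 65.7 m

d ≈ 65.7 m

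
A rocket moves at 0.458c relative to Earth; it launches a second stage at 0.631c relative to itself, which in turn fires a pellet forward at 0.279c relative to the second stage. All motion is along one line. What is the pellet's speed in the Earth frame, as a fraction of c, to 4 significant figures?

Compose boost 2: (0.631 + 0.458)/(1 + 0.631×0.458) = 1.089/1.28900 = 0.844842
Compose boost 3: (0.279 + 0.844842)/(1 + 0.279×0.844842) = 1.12384/1.23571 = 0.9095

u ≈ 0.9095c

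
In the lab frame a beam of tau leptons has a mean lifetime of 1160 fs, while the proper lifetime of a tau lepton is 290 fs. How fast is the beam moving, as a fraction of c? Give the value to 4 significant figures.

β ≈ 0.9682

γ = Δt/τ₀ = 1160/290 = 4.00000
β = √(1 − 1/γ²) = √(1 − 1/4.00000²) = 0.9682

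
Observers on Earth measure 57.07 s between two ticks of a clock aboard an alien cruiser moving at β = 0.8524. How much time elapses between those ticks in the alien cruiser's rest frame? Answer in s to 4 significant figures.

γ = 1/√(1 − 0.8524²) = 1.91245
Proper time: τ₀ = Δt/γ = 57.07/1.91245 = 29.84 s

τ₀ ≈ 29.84 s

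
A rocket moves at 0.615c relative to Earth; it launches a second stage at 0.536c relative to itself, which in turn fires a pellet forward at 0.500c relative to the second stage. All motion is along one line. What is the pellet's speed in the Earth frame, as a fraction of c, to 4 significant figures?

u ≈ 0.9531c

Compose boost 2: (0.536 + 0.615)/(1 + 0.536×0.615) = 1.151/1.32964 = 0.865648
Compose boost 3: (0.500 + 0.865648)/(1 + 0.500×0.865648) = 1.36565/1.43282 = 0.9531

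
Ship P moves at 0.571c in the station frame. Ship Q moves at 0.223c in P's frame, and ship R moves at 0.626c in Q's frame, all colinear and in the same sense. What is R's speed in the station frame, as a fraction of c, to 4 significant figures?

u ≈ 0.9233c

Compose boost 2: (0.223 + 0.571)/(1 + 0.223×0.571) = 0.7940/1.12733 = 0.704317
Compose boost 3: (0.626 + 0.704317)/(1 + 0.626×0.704317) = 1.33032/1.44090 = 0.9233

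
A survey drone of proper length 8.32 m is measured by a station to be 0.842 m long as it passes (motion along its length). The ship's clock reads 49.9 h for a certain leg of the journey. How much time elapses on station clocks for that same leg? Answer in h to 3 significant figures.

Δt ≈ 493 h

Length contraction ⇒ γ = L₀/L = 8.32/0.842 = 9.8812
Time dilation: Δt = γτ₀ = 9.8812 × 49.9 h = 493 h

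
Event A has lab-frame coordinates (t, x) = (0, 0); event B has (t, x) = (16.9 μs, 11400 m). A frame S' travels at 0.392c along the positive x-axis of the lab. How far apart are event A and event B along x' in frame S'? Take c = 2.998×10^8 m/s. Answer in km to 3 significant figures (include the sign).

γ = 1/√(1 − 0.392²) = 1.0870
Δx' = γ(Δx − vΔt) = 1.0870 × (11400 m − 0.392×(2.998×10^8 m/s)×16.9×10^-6 s)
= 1.0870 × (9413.9 m) = 10.2 km

Δx' ≈ 10.2 km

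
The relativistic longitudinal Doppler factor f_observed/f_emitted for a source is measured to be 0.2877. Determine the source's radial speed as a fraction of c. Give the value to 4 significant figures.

β ≈ 0.8471

f_obs/f_src = √((1−β)/(1+β)) = 0.2877  ⇒  (1−β)/(1+β) = 0.0827713
β = |1 − D²|/(1 + D²) = |1 − 0.0827713|/(1 + 0.0827713) = 0.8471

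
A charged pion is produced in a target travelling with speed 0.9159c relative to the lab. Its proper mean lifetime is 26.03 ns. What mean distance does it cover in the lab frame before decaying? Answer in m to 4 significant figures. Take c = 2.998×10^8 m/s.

γ = 1/√(1 − 0.9159²) = 2.49124
Dilated lifetime: Δt = γτ₀ = 2.49124 × 26.03 ns = 64.8470 ns
d = vΔt = 0.9159c × 64.8470 ns = 2.74587×10^8 m/s × 6.48470×10^-8 s = 17.81 m

d ≈ 17.81 m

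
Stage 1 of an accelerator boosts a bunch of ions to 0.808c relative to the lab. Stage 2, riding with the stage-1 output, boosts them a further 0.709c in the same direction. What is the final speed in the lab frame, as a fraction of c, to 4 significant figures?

Compose boost 2: (0.709 + 0.808)/(1 + 0.709×0.808) = 1.517/1.57287 = 0.9645

u ≈ 0.9645c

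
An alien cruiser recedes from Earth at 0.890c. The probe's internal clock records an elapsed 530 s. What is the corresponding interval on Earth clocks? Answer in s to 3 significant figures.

γ = 1/√(1 − 0.890²) = 2.1932
Time dilation: Δt = γτ₀ = 2.1932 × 530 s = 1160 s

Δt ≈ 1160 s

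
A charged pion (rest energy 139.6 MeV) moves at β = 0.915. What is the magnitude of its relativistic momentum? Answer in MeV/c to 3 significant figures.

p ≈ 317 MeV/c

γ = 1/√(1 − 0.915²) = 2.4786
p = γβm₀c = 2.4786 × 0.915 × 139.6 MeV/c = 317 MeV/c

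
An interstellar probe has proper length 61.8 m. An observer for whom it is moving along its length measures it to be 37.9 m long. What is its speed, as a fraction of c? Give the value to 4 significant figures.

γ = L₀/L = 61.8/37.9 = 1.63061
β = √(1 − 1/γ²) = 0.7899

β ≈ 0.7899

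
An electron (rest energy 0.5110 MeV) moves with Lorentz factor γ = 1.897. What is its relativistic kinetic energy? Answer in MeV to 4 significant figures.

K ≈ 0.4584 MeV

γ = 1.897 (given)
K = (γ − 1)m₀c² = (1.897 − 1) × 0.5110 MeV = 0.897000 × 0.5110 MeV = 0.4584 MeV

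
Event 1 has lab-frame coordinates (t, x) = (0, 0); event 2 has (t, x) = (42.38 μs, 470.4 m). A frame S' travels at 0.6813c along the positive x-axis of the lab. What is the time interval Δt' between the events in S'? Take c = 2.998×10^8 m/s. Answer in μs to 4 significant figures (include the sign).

Δt' ≈ 56.44 μs

γ = 1/√(1 − 0.6813²) = 1.36611
Δt' = γ(Δt − vΔx/c²) = 1.36611 × (42.38 μs − 0.6813×470.4 m / (2.998×10^8 m/s))
= 1.36611 × (41.3110 μs) = 56.44 μs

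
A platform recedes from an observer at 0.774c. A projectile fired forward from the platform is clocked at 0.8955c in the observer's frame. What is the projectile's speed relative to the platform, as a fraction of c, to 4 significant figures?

u' ≈ 0.3959c

Inverse velocity addition: u' = (u − v)/(1 − uv/c²)
= (0.8955 − 0.774)/(1 − 0.8955×0.774) = 0.1215/0.306883 = 0.3959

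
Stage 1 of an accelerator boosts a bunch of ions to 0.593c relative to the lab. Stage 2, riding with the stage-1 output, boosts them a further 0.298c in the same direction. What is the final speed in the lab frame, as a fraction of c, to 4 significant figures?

Compose boost 2: (0.298 + 0.593)/(1 + 0.298×0.593) = 0.8910/1.17671 = 0.7572

u ≈ 0.7572c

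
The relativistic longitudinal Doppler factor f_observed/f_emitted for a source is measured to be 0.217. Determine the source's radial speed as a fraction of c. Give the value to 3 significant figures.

f_obs/f_src = √((1−β)/(1+β)) = 0.217  ⇒  (1−β)/(1+β) = 0.047089
β = |1 − D²|/(1 + D²) = |1 − 0.047089|/(1 + 0.047089) = 0.910

β ≈ 0.910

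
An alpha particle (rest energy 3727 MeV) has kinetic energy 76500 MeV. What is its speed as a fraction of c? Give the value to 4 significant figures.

β ≈ 0.9989

γ = 1 + K/(m₀c²) = 1 + 76500/3727 = 21.5259
β = √(1 − 1/γ²) = 0.9989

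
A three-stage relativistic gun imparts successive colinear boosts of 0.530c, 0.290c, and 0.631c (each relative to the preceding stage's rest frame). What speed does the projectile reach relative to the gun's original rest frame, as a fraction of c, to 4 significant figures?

Compose boost 2: (0.290 + 0.530)/(1 + 0.290×0.530) = 0.8200/1.15370 = 0.710757
Compose boost 3: (0.631 + 0.710757)/(1 + 0.631×0.710757) = 1.34176/1.44849 = 0.9263

u ≈ 0.9263c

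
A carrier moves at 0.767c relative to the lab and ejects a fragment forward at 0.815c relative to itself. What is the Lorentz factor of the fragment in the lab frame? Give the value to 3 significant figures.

u_lab = (0.815 + 0.767)/(1 + 0.815×0.767) = 1.582/1.62511 = 0.973476
γ = 1/√(1 − 0.973476²) = 4.37

γ ≈ 4.37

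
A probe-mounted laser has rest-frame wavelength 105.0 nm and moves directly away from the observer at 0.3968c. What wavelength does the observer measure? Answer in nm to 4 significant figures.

Relativistic Doppler: λ_obs = λ_src √((1+β)/(1−β))
= 105.0 × √(1.39680/0.603200) = 105.0 × 1.52173 = 159.8 nm

λ_obs ≈ 159.8 nm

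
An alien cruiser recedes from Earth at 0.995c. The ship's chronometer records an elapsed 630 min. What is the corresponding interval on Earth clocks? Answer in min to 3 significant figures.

Δt ≈ 6310 min

γ = 1/√(1 − 0.995²) = 10.013
Time dilation: Δt = γτ₀ = 10.013 × 630 min = 6310 min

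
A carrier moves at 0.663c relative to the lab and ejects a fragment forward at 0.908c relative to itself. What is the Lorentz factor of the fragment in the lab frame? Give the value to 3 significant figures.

γ ≈ 5.11

u_lab = (0.908 + 0.663)/(1 + 0.908×0.663) = 1.571/1.60200 = 0.980647
γ = 1/√(1 − 0.980647²) = 5.11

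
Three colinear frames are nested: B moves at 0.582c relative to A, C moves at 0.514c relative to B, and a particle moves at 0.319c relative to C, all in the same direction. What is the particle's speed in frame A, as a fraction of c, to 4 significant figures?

Compose boost 2: (0.514 + 0.582)/(1 + 0.514×0.582) = 1.096/1.29915 = 0.843630
Compose boost 3: (0.319 + 0.843630)/(1 + 0.319×0.843630) = 1.16263/1.26912 = 0.9161

u ≈ 0.9161c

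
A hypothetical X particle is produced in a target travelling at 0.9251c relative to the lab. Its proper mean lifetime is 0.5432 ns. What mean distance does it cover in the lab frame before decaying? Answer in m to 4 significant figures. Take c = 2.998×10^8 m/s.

d ≈ 0.3967 m

γ = 1/√(1 − 0.9251²) = 2.63349
Dilated lifetime: Δt = γτ₀ = 2.63349 × 0.5432 ns = 1.43051 ns
d = vΔt = 0.9251c × 1.43051 ns = 2.77345×10^8 m/s × 1.43051×10^-9 s = 0.3967 m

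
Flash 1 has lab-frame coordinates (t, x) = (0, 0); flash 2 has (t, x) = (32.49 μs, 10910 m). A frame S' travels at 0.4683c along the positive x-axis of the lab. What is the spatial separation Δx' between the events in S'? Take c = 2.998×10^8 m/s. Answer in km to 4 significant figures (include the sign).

γ = 1/√(1 − 0.4683²) = 1.13177
Δx' = γ(Δx − vΔt) = 1.13177 × (10910 m − 0.4683×(2.998×10^8 m/s)×32.49×10^-6 s)
= 1.13177 × (6348.52 m) = 7.185 km

Δx' ≈ 7.185 km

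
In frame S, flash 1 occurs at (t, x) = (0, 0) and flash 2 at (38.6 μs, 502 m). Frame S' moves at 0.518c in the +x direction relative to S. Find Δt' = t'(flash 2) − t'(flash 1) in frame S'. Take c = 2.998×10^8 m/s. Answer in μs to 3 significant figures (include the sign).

γ = 1/√(1 − 0.518²) = 1.1691
Δt' = γ(Δt − vΔx/c²) = 1.1691 × (38.6 μs − 0.518×502 m / (2.998×10^8 m/s))
= 1.1691 × (37.733 μs) = 44.1 μs

Δt' ≈ 44.1 μs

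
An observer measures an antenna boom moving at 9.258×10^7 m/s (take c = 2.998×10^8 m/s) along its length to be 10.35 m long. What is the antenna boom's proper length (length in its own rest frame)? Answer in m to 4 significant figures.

β = v/c = 9.258×10^7 / 2.998×10^8 = 0.308806
γ = 1/√(1 − 0.308806²) = 1.05139
L₀ = γL = 1.05139 × 10.35 = 10.88 m

L₀ ≈ 10.88 m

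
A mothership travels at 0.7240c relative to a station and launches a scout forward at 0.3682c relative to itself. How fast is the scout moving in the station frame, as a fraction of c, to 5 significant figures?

u ≈ 0.86232c

Compose boost 2: (0.3682 + 0.7240)/(1 + 0.3682×0.7240) = 1.0922/1.266577 = 0.86232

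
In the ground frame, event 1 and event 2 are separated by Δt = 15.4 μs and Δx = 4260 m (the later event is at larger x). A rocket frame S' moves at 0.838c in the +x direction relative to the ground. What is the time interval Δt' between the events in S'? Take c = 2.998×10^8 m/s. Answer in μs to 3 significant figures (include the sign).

Δt' ≈ 6.40 μs

γ = 1/√(1 − 0.838²) = 1.8326
Δt' = γ(Δt − vΔx/c²) = 1.8326 × (15.4 μs − 0.838×4260 m / (2.998×10^8 m/s))
= 1.8326 × (3.4925 μs) = 6.40 μs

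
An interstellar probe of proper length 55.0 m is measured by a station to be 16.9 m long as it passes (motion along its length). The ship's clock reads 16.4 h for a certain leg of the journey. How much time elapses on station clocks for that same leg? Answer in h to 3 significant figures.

Length contraction ⇒ γ = L₀/L = 55.0/16.9 = 3.2544
Time dilation: Δt = γτ₀ = 3.2544 × 16.4 h = 53.4 h

Δt ≈ 53.4 h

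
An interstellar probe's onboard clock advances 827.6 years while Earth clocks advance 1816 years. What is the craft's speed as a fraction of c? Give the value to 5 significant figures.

γ = Δt/τ₀ = 1816/827.6 = 2.194297
β = √(1 − 1/γ²) = √(1 − 1/2.194297²) = 0.89012

β ≈ 0.89012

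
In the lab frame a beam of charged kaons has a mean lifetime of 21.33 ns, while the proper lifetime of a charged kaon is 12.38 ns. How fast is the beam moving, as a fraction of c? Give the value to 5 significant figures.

β ≈ 0.81433

γ = Δt/τ₀ = 21.33/12.38 = 1.722940
β = √(1 − 1/γ²) = √(1 − 1/1.722940²) = 0.81433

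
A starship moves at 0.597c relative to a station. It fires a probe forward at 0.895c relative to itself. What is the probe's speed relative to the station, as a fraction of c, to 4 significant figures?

u ≈ 0.9724c

Relativistic velocity addition: u = (u' + v)/(1 + u'v/c²)
= (0.895 + 0.597)/(1 + 0.895×0.597) = 1.492/1.53431 = 0.9724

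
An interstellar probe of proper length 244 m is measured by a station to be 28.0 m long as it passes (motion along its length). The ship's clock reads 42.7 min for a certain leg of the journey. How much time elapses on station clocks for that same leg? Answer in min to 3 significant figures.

Length contraction ⇒ γ = L₀/L = 244/28.0 = 8.7143
Time dilation: Δt = γτ₀ = 8.7143 × 42.7 min = 372 min

Δt ≈ 372 min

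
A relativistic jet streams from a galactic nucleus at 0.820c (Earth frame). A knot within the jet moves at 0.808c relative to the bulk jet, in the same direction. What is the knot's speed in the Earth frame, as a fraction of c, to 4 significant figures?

u ≈ 0.9792c

Relativistic velocity addition: u = (u' + v)/(1 + u'v/c²)
= (0.808 + 0.820)/(1 + 0.808×0.820) = 1.628/1.66256 = 0.9792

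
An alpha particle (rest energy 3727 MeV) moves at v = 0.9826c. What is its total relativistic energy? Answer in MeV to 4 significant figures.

γ = 1/√(1 − 0.9826²) = 5.38403
E = γm₀c² = 5.38403 × 3727 MeV = 20070 MeV

E ≈ 20070 MeV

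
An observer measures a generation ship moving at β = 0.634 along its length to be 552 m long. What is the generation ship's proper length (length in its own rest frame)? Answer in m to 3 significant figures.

γ = 1/√(1 − 0.634²) = 1.2931
L₀ = γL = 1.2931 × 552 = 714 m

L₀ ≈ 714 m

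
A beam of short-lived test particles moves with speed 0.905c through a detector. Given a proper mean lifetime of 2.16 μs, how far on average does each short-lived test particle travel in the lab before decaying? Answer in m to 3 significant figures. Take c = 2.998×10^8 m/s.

d ≈ 1380 m

γ = 1/√(1 − 0.905²) = 2.3507
Dilated lifetime: Δt = γτ₀ = 2.3507 × 2.16 μs = 5.0774 μs
d = vΔt = 0.905c × 5.0774 μs = 2.7132×10^8 m/s × 5.0774×10^-6 s = 1380 m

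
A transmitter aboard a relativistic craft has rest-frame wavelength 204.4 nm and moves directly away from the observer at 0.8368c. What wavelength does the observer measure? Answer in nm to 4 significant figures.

λ_obs ≈ 685.7 nm

Relativistic Doppler: λ_obs = λ_src √((1+β)/(1−β))
= 204.4 × √(1.83680/0.163200) = 204.4 × 3.35483 = 685.7 nm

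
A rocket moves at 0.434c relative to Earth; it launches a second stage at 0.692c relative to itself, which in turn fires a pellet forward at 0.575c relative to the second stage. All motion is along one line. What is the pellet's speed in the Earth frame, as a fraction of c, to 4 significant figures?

u ≈ 0.9620c

Compose boost 2: (0.692 + 0.434)/(1 + 0.692×0.434) = 1.126/1.30033 = 0.865935
Compose boost 3: (0.575 + 0.865935)/(1 + 0.575×0.865935) = 1.44094/1.49791 = 0.9620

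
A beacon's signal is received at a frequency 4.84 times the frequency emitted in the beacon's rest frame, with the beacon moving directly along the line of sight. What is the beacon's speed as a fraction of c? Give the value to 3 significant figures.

β ≈ 0.918

f_obs/f_src = √((1+β)/(1−β)) = 4.84  ⇒  (1+β)/(1−β) = 23.426
β = |1 − D²|/(1 + D²) = |1 − 23.426|/(1 + 23.426) = 0.918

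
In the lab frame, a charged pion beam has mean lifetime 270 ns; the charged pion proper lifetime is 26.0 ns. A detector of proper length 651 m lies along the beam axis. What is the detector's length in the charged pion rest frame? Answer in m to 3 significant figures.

L ≈ 62.7 m

Time dilation ⇒ γ = Δt/τ₀ = 270/26.0 = 10.385
Length contraction: L = L₀/γ = 651/10.385 = 62.7 m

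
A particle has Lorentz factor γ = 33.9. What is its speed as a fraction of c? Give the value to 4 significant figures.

β = √(1 − 1/γ²) = √(1 − 1/33.9²) = √(0.999130) = 0.9996

β ≈ 0.9996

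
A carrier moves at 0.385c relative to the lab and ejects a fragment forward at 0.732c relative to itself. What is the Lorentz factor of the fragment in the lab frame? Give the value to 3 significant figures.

u_lab = (0.732 + 0.385)/(1 + 0.732×0.385) = 1.117/1.28182 = 0.871417
γ = 1/√(1 − 0.871417²) = 2.04

γ ≈ 2.04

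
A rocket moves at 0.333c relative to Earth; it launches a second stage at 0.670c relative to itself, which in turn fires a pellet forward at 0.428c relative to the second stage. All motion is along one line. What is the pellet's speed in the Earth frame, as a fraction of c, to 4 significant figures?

u ≈ 0.9238c

Compose boost 2: (0.670 + 0.333)/(1 + 0.670×0.333) = 1.003/1.22311 = 0.820041
Compose boost 3: (0.428 + 0.820041)/(1 + 0.428×0.820041) = 1.24804/1.35098 = 0.9238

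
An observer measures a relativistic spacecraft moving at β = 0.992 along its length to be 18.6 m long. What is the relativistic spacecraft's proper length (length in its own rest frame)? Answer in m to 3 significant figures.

L₀ ≈ 147 m

γ = 1/√(1 − 0.992²) = 7.9216
L₀ = γL = 7.9216 × 18.6 = 147 m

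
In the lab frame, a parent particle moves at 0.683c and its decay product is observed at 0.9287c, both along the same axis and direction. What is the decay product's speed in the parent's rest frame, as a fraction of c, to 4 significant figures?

Inverse velocity addition: u' = (u − v)/(1 − uv/c²)
= (0.9287 − 0.683)/(1 − 0.9287×0.683) = 0.2457/0.365698 = 0.6719

u' ≈ 0.6719c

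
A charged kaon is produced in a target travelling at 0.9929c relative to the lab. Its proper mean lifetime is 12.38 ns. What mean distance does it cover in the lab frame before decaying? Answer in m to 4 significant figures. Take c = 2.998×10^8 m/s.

γ = 1/√(1 − 0.9929²) = 8.40675
Dilated lifetime: Δt = γτ₀ = 8.40675 × 12.38 ns = 104.076 ns
d = vΔt = 0.9929c × 104.076 ns = 2.97671×10^8 m/s × 1.04076×10^-7 s = 30.98 m

d ≈ 30.98 m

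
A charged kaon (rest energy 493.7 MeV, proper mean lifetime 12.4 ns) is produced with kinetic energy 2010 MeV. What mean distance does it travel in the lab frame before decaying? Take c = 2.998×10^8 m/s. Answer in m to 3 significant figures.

γ = 1 + K/(m₀c²) = 1 + 2010/493.7 = 5.0713
β = √(1 − 1/γ²) = 0.98037
Dilated lifetime: γτ₀ = 5.0713 × 12.4 ns = 62.884 ns
d = βc·γτ₀ = 0.98037 × (2.998×10^8 m/s) × 6.2884×10^-8 s = 18.5 m

d ≈ 18.5 m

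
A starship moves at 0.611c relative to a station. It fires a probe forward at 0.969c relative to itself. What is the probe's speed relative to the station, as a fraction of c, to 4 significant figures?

u ≈ 0.9924c

Relativistic velocity addition: u = (u' + v)/(1 + u'v/c²)
= (0.969 + 0.611)/(1 + 0.969×0.611) = 1.580/1.59206 = 0.9924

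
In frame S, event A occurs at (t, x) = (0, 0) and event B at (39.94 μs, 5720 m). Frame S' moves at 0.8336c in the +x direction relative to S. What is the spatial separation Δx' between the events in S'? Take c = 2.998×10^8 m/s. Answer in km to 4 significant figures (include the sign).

Δx' ≈ -7.715 km

γ = 1/√(1 − 0.8336²) = 1.81039
Δx' = γ(Δx − vΔt) = 1.81039 × (5720 m − 0.8336×(2.998×10^8 m/s)×39.94×10^-6 s)
= 1.81039 × (-4261.54 m) = -7.715 km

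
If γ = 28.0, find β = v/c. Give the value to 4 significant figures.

β = √(1 − 1/γ²) = √(1 − 1/28.0²) = √(0.998724) = 0.9994

β ≈ 0.9994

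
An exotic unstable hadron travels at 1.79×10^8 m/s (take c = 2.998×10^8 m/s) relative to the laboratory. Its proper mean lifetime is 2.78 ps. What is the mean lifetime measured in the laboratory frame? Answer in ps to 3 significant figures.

β = v/c = 1.79×10^8 / 2.998×10^8 = 0.59706
γ = 1/√(1 − 0.59706²) = 1.2466
Time dilation: Δt = γτ₀ = 1.2466 × 2.78 ps = 3.47 ps

Δt ≈ 3.47 ps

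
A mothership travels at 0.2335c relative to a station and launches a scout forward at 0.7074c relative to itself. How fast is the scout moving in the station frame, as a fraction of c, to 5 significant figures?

u ≈ 0.80752c

Compose boost 2: (0.7074 + 0.2335)/(1 + 0.7074×0.2335) = 0.94090/1.165178 = 0.80752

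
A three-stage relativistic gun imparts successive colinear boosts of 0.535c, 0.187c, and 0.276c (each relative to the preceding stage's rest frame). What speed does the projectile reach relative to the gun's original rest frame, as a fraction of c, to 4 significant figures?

Compose boost 2: (0.187 + 0.535)/(1 + 0.187×0.535) = 0.7220/1.10004 = 0.656337
Compose boost 3: (0.276 + 0.656337)/(1 + 0.276×0.656337) = 0.932337/1.18115 = 0.7893

u ≈ 0.7893c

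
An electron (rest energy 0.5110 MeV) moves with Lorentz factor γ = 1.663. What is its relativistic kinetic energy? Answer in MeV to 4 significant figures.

K ≈ 0.3388 MeV

γ = 1.663 (given)
K = (γ − 1)m₀c² = (1.663 − 1) × 0.5110 MeV = 0.663000 × 0.5110 MeV = 0.3388 MeV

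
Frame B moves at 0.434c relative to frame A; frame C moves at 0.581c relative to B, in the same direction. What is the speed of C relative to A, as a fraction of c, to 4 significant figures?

Compose boost 2: (0.581 + 0.434)/(1 + 0.581×0.434) = 1.015/1.25215 = 0.8106

u ≈ 0.8106c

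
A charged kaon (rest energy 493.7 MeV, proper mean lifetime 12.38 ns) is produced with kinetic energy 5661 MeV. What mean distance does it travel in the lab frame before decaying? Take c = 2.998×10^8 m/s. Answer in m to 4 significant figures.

d ≈ 46.12 m

γ = 1 + K/(m₀c²) = 1 + 5661/493.7 = 12.4665
β = √(1 − 1/γ²) = 0.996778
Dilated lifetime: γτ₀ = 12.4665 × 12.38 ns = 154.335 ns
d = βc·γτ₀ = 0.996778 × (2.998×10^8 m/s) × 1.54335×10^-7 s = 46.12 m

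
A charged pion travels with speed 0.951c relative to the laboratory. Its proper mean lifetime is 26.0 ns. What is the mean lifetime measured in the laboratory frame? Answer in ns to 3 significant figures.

γ = 1/√(1 − 0.951²) = 3.2342
Time dilation: Δt = γτ₀ = 3.2342 × 26.0 ns = 84.1 ns

Δt ≈ 84.1 ns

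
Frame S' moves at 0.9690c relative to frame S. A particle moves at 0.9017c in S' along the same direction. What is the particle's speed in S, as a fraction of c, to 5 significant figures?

u ≈ 0.99837c

Relativistic velocity addition: u = (u' + v)/(1 + u'v/c²)
= (0.9017 + 0.9690)/(1 + 0.9017×0.9690) = 1.8707/1.873747 = 0.99837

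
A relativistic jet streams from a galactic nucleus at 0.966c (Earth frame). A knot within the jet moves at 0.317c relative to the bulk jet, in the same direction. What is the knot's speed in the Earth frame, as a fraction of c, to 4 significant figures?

u ≈ 0.9822c

Relativistic velocity addition: u = (u' + v)/(1 + u'v/c²)
= (0.317 + 0.966)/(1 + 0.317×0.966) = 1.283/1.30622 = 0.9822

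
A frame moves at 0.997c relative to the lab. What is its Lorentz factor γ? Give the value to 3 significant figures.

γ = 1/√(1 − β²) = 1/√(1 − 0.997²) = 1/√(0.0059910) = 12.9

γ ≈ 12.9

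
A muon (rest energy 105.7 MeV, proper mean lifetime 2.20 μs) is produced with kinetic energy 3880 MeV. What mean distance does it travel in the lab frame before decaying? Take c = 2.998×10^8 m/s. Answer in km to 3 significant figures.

γ = 1 + K/(m₀c²) = 1 + 3880/105.7 = 37.708
β = √(1 − 1/γ²) = 0.99965
Dilated lifetime: γτ₀ = 37.708 × 2.20 μs = 82.957 μs
d = βc·γτ₀ = 0.99965 × (2.998×10^8 m/s) × 8.2957×10^-5 s = 24.9 km

d ≈ 24.9 km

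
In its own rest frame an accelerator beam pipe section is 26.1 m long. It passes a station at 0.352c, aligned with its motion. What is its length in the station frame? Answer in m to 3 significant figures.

γ = 1/√(1 − 0.352²) = 1.0684
Length contraction: L = L₀/γ = 26.1/1.0684 = 24.4 m

L ≈ 24.4 m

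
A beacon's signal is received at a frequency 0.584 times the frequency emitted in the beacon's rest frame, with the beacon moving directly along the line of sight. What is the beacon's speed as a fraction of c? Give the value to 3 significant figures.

β ≈ 0.491

f_obs/f_src = √((1−β)/(1+β)) = 0.584  ⇒  (1−β)/(1+β) = 0.34106
β = |1 − D²|/(1 + D²) = |1 − 0.34106|/(1 + 0.34106) = 0.491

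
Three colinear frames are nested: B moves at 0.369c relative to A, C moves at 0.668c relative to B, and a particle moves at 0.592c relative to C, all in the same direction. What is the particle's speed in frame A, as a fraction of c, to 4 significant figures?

Compose boost 2: (0.668 + 0.369)/(1 + 0.668×0.369) = 1.037/1.24649 = 0.831935
Compose boost 3: (0.592 + 0.831935)/(1 + 0.592×0.831935) = 1.42393/1.49251 = 0.9541

u ≈ 0.9541c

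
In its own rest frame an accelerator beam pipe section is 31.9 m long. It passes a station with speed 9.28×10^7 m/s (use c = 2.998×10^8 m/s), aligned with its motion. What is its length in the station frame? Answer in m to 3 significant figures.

β = v/c = 9.28×10^7 / 2.998×10^8 = 0.30954
γ = 1/√(1 − 0.30954²) = 1.0517
Length contraction: L = L₀/γ = 31.9/1.0517 = 30.3 m

L ≈ 30.3 m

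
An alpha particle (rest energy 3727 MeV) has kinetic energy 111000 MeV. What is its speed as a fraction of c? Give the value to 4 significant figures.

γ = 1 + K/(m₀c²) = 1 + 111000/3727 = 30.7827
β = √(1 − 1/γ²) = 0.9995

β ≈ 0.9995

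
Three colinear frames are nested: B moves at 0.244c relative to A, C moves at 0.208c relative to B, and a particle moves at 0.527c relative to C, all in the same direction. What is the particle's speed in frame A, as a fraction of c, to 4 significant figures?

u ≈ 0.7803c

Compose boost 2: (0.208 + 0.244)/(1 + 0.208×0.244) = 0.4520/1.05075 = 0.430168
Compose boost 3: (0.527 + 0.430168)/(1 + 0.527×0.430168) = 0.957168/1.22670 = 0.7803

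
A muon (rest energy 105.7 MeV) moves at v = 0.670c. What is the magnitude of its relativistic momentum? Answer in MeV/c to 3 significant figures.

p ≈ 95.4 MeV/c

γ = 1/√(1 − 0.670²) = 1.3471
p = γβm₀c = 1.3471 × 0.670 × 105.7 MeV/c = 95.4 MeV/c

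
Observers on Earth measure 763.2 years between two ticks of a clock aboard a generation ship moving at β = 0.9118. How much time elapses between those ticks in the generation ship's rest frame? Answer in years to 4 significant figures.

γ = 1/√(1 − 0.9118²) = 2.43526
Proper time: τ₀ = Δt/γ = 763.2/2.43526 = 313.4 years

τ₀ ≈ 313.4 years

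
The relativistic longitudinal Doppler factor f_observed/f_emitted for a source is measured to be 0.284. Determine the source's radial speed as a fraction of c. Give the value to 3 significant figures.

f_obs/f_src = √((1−β)/(1+β)) = 0.284  ⇒  (1−β)/(1+β) = 0.080656
β = |1 − D²|/(1 + D²) = |1 − 0.080656|/(1 + 0.080656) = 0.851

β ≈ 0.851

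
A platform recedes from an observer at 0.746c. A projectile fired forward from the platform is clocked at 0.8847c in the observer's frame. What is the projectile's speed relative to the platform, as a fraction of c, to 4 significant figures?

Inverse velocity addition: u' = (u − v)/(1 − uv/c²)
= (0.8847 − 0.746)/(1 − 0.8847×0.746) = 0.1387/0.340014 = 0.4079

u' ≈ 0.4079c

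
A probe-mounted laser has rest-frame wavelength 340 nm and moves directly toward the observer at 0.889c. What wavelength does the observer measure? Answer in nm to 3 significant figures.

Relativistic Doppler: λ_obs = λ_src √((1−β)/(1+β))
= 340 × √(0.11100/1.8890) = 340 × 0.24241 = 82.4 nm

λ_obs ≈ 82.4 nm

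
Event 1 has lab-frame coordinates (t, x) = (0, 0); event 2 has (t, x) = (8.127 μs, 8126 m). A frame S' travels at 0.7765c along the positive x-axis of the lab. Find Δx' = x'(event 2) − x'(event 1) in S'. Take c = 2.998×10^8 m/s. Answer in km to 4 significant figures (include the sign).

Δx' ≈ 9.894 km

γ = 1/√(1 − 0.7765²) = 1.58701
Δx' = γ(Δx − vΔt) = 1.58701 × (8126 m − 0.7765×(2.998×10^8 m/s)×8.127×10^-6 s)
= 1.58701 × (6234.08 m) = 9.894 km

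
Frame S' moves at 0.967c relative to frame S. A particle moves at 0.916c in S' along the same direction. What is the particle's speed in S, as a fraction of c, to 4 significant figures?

Relativistic velocity addition: u = (u' + v)/(1 + u'v/c²)
= (0.916 + 0.967)/(1 + 0.916×0.967) = 1.883/1.88577 = 0.9985

u ≈ 0.9985c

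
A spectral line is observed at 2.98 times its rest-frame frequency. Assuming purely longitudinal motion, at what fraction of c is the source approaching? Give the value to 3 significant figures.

f_obs/f_src = √((1+β)/(1−β)) = 2.98  ⇒  (1+β)/(1−β) = 8.8804
β = |1 − D²|/(1 + D²) = |1 − 8.8804|/(1 + 8.8804) = 0.798

β ≈ 0.798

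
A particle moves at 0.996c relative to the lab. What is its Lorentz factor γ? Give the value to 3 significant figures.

γ ≈ 11.2

γ = 1/√(1 − β²) = 1/√(1 − 0.996²) = 1/√(0.0079840) = 11.2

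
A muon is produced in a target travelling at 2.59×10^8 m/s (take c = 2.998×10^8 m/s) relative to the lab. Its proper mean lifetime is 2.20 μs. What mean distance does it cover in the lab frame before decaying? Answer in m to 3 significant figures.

β = v/c = 2.59×10^8 / 2.998×10^8 = 0.86391
γ = 1/√(1 − 0.86391²) = 1.9855
Dilated lifetime: Δt = γτ₀ = 1.9855 × 2.20 μs = 4.3681 μs
d = vΔt = 0.86391c × 4.3681 μs = 2.5900×10^8 m/s × 4.3681×10^-6 s = 1130 m

d ≈ 1130 m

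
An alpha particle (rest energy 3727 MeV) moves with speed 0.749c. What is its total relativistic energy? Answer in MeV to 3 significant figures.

E ≈ 5630 MeV

γ = 1/√(1 − 0.749²) = 1.5093
E = γm₀c² = 1.5093 × 3727 MeV = 5630 MeV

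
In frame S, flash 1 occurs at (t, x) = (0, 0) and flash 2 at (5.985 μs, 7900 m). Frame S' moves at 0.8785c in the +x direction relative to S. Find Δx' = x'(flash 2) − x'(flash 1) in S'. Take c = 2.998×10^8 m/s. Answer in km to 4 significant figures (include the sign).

Δx' ≈ 13.24 km

γ = 1/√(1 − 0.8785²) = 2.09318
Δx' = γ(Δx − vΔt) = 2.09318 × (7900 m − 0.8785×(2.998×10^8 m/s)×5.985×10^-6 s)
= 2.09318 × (6323.70 m) = 13.24 km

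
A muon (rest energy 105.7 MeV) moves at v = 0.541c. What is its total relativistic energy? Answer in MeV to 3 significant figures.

E ≈ 126 MeV

γ = 1/√(1 − 0.541²) = 1.1890
E = γm₀c² = 1.1890 × 105.7 MeV = 126 MeV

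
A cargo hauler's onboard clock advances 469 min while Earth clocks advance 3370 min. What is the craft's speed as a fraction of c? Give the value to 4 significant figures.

β ≈ 0.9903

γ = Δt/τ₀ = 3370/469 = 7.18550
β = √(1 − 1/γ²) = √(1 − 1/7.18550²) = 0.9903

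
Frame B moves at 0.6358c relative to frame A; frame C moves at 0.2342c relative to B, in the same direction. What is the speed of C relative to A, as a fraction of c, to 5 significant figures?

Compose boost 2: (0.2342 + 0.6358)/(1 + 0.2342×0.6358) = 0.87000/1.148904 = 0.75724

u ≈ 0.75724c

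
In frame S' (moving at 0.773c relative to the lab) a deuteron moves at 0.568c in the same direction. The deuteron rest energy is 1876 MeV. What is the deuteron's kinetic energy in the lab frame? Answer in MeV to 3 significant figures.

u_lab = (0.568 + 0.773)/(1 + 0.568×0.773) = 0.931856
γ = 1/√(1 − 0.931856²) = 2.7561
K = (γ − 1)m₀c² = (2.7561 − 1) × 1876 = 1.7561 × 1876 = 3290 MeV

K ≈ 3290 MeV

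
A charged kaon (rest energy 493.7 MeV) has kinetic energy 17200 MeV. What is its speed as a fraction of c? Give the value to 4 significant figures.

γ = 1 + K/(m₀c²) = 1 + 17200/493.7 = 35.8390
β = √(1 − 1/γ²) = 0.9996

β ≈ 0.9996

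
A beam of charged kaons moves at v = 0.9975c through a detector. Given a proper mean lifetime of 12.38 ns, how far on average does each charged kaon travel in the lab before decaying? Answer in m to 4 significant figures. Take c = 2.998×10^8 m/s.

γ = 1/√(1 − 0.9975²) = 14.1510
Dilated lifetime: Δt = γτ₀ = 14.1510 × 12.38 ns = 175.189 ns
d = vΔt = 0.9975c × 175.189 ns = 2.99050×10^8 m/s × 1.75189×10^-7 s = 52.39 m

d ≈ 52.39 m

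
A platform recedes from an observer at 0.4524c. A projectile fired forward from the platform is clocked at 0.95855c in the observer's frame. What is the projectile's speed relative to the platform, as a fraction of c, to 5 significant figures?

u' ≈ 0.89370c

Inverse velocity addition: u' = (u − v)/(1 − uv/c²)
= (0.95855 − 0.4524)/(1 − 0.95855×0.4524) = 0.50615/0.5663520 = 0.89370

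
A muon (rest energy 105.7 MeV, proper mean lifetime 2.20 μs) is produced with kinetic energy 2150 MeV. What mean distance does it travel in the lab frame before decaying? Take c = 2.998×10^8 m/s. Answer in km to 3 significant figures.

γ = 1 + K/(m₀c²) = 1 + 2150/105.7 = 21.341
β = √(1 − 1/γ²) = 0.99890
Dilated lifetime: γτ₀ = 21.341 × 2.20 μs = 46.949 μs
d = βc·γτ₀ = 0.99890 × (2.998×10^8 m/s) × 4.6949×10^-5 s = 14.1 km

d ≈ 14.1 km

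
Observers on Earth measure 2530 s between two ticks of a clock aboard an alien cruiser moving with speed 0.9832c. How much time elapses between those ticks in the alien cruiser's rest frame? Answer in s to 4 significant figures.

γ = 1/√(1 − 0.9832²) = 5.47851
Proper time: τ₀ = Δt/γ = 2530/5.47851 = 461.8 s

τ₀ ≈ 461.8 s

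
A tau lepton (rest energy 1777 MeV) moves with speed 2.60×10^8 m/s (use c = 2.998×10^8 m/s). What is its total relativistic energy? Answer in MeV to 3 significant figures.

β = v/c = 2.60×10^8 / 2.998×10^8 = 0.86724
γ = 1/√(1 − 0.86724²) = 2.0085
E = γm₀c² = 2.0085 × 1777 MeV = 3570 MeV

E ≈ 3570 MeV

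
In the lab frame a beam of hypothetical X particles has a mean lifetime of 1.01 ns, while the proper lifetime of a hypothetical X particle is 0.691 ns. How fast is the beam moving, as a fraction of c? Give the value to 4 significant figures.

γ = Δt/τ₀ = 1.01/0.691 = 1.46165
β = √(1 − 1/γ²) = √(1 − 1/1.46165²) = 0.7293

β ≈ 0.7293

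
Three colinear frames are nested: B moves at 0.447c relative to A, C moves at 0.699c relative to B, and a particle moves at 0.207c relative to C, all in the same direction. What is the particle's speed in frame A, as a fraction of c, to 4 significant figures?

u ≈ 0.9148c

Compose boost 2: (0.699 + 0.447)/(1 + 0.699×0.447) = 1.146/1.31245 = 0.873174
Compose boost 3: (0.207 + 0.873174)/(1 + 0.207×0.873174) = 1.08017/1.18075 = 0.9148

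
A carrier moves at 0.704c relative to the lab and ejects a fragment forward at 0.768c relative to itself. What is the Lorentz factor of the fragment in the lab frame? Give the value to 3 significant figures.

u_lab = (0.768 + 0.704)/(1 + 0.768×0.704) = 1.472/1.54067 = 0.955427
γ = 1/√(1 − 0.955427²) = 3.39

γ ≈ 3.39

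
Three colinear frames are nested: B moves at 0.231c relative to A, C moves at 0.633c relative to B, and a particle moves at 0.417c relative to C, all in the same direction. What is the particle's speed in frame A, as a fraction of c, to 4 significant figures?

u ≈ 0.8908c

Compose boost 2: (0.633 + 0.231)/(1 + 0.633×0.231) = 0.8640/1.14622 = 0.753780
Compose boost 3: (0.417 + 0.753780)/(1 + 0.417×0.753780) = 1.17078/1.31433 = 0.8908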